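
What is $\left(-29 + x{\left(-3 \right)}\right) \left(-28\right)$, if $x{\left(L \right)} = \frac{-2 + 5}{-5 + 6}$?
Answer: $728$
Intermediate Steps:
$x{\left(L \right)} = 3$ ($x{\left(L \right)} = \frac{3}{1} = 3 \cdot 1 = 3$)
$\left(-29 + x{\left(-3 \right)}\right) \left(-28\right) = \left(-29 + 3\right) \left(-28\right) = \left(-26\right) \left(-28\right) = 728$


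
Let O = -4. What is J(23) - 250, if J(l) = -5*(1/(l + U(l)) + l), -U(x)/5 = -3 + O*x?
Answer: -181775/498 ≈ -365.01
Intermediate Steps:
U(x) = 15 + 20*x (U(x) = -5*(-3 - 4*x) = 15 + 20*x)
J(l) = -5*l - 5/(15 + 21*l) (J(l) = -5*(1/(l + (15 + 20*l)) + l) = -5*(1/(15 + 21*l) + l) = -5*(l + 1/(15 + 21*l)) = -5*l - 5/(15 + 21*l))
J(23) - 250 = 5*(-1 - 21*23² - 15*23)/(3*(5 + 7*23)) - 250 = 5*(-1 - 21*529 - 345)/(3*(5 + 161)) - 250 = (5/3)*(-1 - 11109 - 345)/166 - 250 = (5/3)*(1/166)*(-11455) - 250 = -57275/498 - 250 = -181775/498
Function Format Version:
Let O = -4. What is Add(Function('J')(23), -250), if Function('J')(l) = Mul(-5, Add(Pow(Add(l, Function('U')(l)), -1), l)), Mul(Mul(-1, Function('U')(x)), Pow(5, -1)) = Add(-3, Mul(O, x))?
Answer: Rational(-181775, 498) ≈ -365.01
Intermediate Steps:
Function('U')(x) = Add(15, Mul(20, x)) (Function('U')(x) = Mul(-5, Add(-3, Mul(-4, x))) = Add(15, Mul(20, x)))
Function('J')(l) = Add(Mul(-5, l), Mul(-5, Pow(Add(15, Mul(21, l)), -1))) (Function('J')(l) = Mul(-5, Add(Pow(Add(l, Add(15, Mul(20, l))), -1), l)) = Mul(-5, Add(Pow(Add(15, Mul(21, l)), -1), l)) = Mul(-5, Add(l, Pow(Add(15, Mul(21, l)), -1))) = Add(Mul(-5, l), Mul(-5, Pow(Add(15, Mul(21, l)), -1))))
Add(Function('J')(23), -250) = Add(Mul(Rational(5, 3), Pow(Add(5, Mul(7, 23)), -1), Add(-1, Mul(-21, Pow(23, 2)), Mul(-15, 23))), -250) = Add(Mul(Rational(5, 3), Pow(Add(5, 161), -1), Add(-1, Mul(-21, 529), -345)), -250) = Add(Mul(Rational(5, 3), Pow(166, -1), Add(-1, -11109, -345)), -250) = Add(Mul(Rational(5, 3), Rational(1, 166), -11455), -250) = Add(Rational(-57275, 498), -250) = Rational(-181775, 498)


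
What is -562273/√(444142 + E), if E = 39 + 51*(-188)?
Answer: -562273*√434593/434593 ≈ -852.92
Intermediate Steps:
E = -9549 (E = 39 - 9588 = -9549)
-562273/√(444142 + E) = -562273/√(444142 - 9549) = -562273*√434593/434593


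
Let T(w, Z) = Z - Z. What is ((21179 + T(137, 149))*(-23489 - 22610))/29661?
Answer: -976330721/29661 ≈ -32916.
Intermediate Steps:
T(w, Z) = 0
((21179 + T(137, 149))*(-23489 - 22610))/29661 = ((21179 + 0)*(-23489 - 22610))/29661 = (21179*(-46099))*(1/29661) = -976330721*1/29661 = -976330721/29661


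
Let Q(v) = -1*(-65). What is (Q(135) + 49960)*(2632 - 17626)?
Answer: -750074850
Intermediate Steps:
Q(v) = 65
(Q(135) + 49960)*(2632 - 17626) = (65 + 49960)*(2632 - 17626) = 50025*(-14994) = -750074850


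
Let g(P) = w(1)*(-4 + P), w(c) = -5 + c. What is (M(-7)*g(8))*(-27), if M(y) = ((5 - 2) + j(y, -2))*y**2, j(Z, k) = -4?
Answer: -21168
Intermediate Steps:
M(y) = -y**2 (M(y) = ((5 - 2) - 4)*y**2 = (3 - 4)*y**2 = -y**2)
g(P) = 16 - 4*P (g(P) = (-5 + 1)*(-4 + P) = -4*(-4 + P) = 16 - 4*P)
(M(-7)*g(8))*(-27) = ((-1*(-7)**2)*(16 - 4*8))*(-27) = ((-1*49)*(16 - 32))*(-27) = -49*(-16)*(-27) = 784*(-27) = -21168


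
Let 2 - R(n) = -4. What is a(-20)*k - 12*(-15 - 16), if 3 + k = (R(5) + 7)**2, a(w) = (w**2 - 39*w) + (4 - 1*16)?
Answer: 194260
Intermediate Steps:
R(n) = 6 (R(n) = 2 - 1*(-4) = 2 + 4 = 6)
a(w) = -12 + w**2 - 39*w (a(w) = (w**2 - 39*w) + (4 - 16) = (w**2 - 39*w) - 12 = -12 + w**2 - 39*w)
k = 166 (k = -3 + (6 + 7)**2 = -3 + 13**2 = -3 + 169 = 166)
a(-20)*k - 12*(-15 - 16) = (-12 + (-20)**2 - 39*(-20))*166 - 12*(-15 - 16) = (-12 + 400 + 780)*166 - 12*(-31) = 1168*166 + 372 = 193888 + 372 = 194260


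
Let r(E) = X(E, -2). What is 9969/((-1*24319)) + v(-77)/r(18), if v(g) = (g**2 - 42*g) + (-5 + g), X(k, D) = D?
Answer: -220860777/48638 ≈ -4540.9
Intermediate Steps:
v(g) = -5 + g**2 - 41*g
r(E) = -2
9969/((-1*24319)) + v(-77)/r(18) = 9969/((-1*24319)) + (-5 + (-77)**2 - 41*(-77))/(-2) = 9969/(-24319) + (-5 + 5929 + 3157)*(-1/2) = 9969*(-1/24319) + 9081*(-1/2) = -9969/24319 - 9081/2 = -220860777/48638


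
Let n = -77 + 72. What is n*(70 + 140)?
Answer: -1050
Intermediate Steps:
n = -5
n*(70 + 140) = -5*(70 + 140) = -5*210 = -1050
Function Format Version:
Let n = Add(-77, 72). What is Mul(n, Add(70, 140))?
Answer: -1050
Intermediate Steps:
n = -5
Mul(n, Add(70, 140)) = Mul(-5, Add(70, 140)) = Mul(-5, 210) = -1050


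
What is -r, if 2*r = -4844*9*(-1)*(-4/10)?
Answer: 43596/5 ≈ 8719.2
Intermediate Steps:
r = -43596/5 (r = (-4844*9*(-1)*(-4/10))/2 = (-(-43596)*(-4*⅒))/2 = (-(-43596)*(-2)/5)/2 = (-4844*18/5)/2 = (½)*(-87192/5) = -43596/5 ≈ -8719.2)
-r = -1*(-43596/5) = 43596/5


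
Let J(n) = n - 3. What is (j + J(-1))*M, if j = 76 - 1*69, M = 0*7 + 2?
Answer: 6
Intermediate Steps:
J(n) = -3 + n
M = 2 (M = 0 + 2 = 2)
j = 7 (j = 76 - 69 = 7)
(j + J(-1))*M = (7 + (-3 - 1))*2 = (7 - 4)*2 = 3*2 = 6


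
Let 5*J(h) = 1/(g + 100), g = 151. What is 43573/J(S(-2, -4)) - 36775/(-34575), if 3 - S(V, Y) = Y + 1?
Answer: 75628132516/1383 ≈ 5.4684e+7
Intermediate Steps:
S(V, Y) = 2 - Y (S(V, Y) = 3 - (Y + 1) = 3 - (1 + Y) = 3 + (-1 - Y) = 2 - Y)
J(h) = 1/1255 (J(h) = 1/(5*(151 + 100)) = (⅕)/251 = (⅕)*(1/251) = 1/1255)
43573/J(S(-2, -4)) - 36775/(-34575) = 43573/(1/1255) - 36775/(-34575) = 43573*1255 - 36775*(-1/34575) = 54684115 + 1471/1383 = 75628132516/1383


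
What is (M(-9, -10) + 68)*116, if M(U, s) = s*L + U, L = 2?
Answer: 4524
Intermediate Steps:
M(U, s) = U + 2*s (M(U, s) = s*2 + U = 2*s + U = U + 2*s)
(M(-9, -10) + 68)*116 = ((-9 + 2*(-10)) + 68)*116 = ((-9 - 20) + 68)*116 = (-29 + 68)*116 = 39*116 = 4524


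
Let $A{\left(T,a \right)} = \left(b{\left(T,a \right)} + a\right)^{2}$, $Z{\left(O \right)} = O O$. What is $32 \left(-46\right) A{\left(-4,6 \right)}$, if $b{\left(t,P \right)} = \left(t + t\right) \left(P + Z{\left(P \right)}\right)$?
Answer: $-160300800$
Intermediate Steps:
$Z{\left(O \right)} = O^{2}$
$b{\left(t,P \right)} = 2 t \left(P + P^{2}\right)$ ($b{\left(t,P \right)} = \left(t + t\right) \left(P + P^{2}\right) = 2 t \left(P + P^{2}\right)$)
$A{\left(T,a \right)} = \left(a + 2 T a \left(1 + a\right)\right)^{2}$ ($A{\left(T,a \right)} = \left(2 a T \left(1 + a\right) + a\right)^{2} = \left(2 T a \left(1 + a\right) + a\right)^{2} = \left(a + 2 T a \left(1 + a\right)\right)^{2}$)
$32 \left(-46\right) A{\left(-4,6 \right)} = 32 \left(-46\right) 6^{2} \left(1 + 2 \left(-4\right) \left(1 + 6\right)\right)^{2} = - 1472 \cdot 36 \left(1 + 2 \left(-4\right) 7\right)^{2} = - 1472 \cdot 36 \left(1 - 56\right)^{2} = - 1472 \cdot 36 \left(-55\right)^{2} = - 1472 \cdot 36 \cdot 3025 = \left(-1472\right) 108900 = -160300800$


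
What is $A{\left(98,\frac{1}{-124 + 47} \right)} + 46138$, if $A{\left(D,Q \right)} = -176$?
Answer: $45962$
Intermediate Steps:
$A{\left(98,\frac{1}{-124 + 47} \right)} + 46138 = -176 + 46138 = 45962$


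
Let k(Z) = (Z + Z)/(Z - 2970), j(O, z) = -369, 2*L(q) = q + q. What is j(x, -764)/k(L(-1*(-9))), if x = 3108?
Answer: 121401/2 ≈ 60701.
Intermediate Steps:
L(q) = q (L(q) = (q + q)/2 = (2*q)/2 = q)
k(Z) = 2*Z/(-2970 + Z) (k(Z) = (2*Z)/(-2970 + Z) = 2*Z/(-2970 + Z))
j(x, -764)/k(L(-1*(-9))) = -369/(2*(-1*(-9))/(-2970 - 1*(-9))) = -369/(2*9/(-2970 + 9)) = -369/(2*9/(-2961)) = -369/(2*9*(-1/2961)) = -369/(-2/329) = -369*(-329/2) = 121401/2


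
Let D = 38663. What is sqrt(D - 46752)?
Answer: I*sqrt(8089) ≈ 89.939*I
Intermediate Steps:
sqrt(D - 46752) = sqrt(38663 - 46752) = sqrt(-8089) = I*sqrt(8089)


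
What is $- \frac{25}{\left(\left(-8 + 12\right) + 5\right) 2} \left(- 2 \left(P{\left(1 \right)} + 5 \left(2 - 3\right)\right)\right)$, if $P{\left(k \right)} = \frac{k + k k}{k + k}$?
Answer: $- \frac{100}{9} \approx -11.111$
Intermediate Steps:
$P{\left(k \right)} = \frac{k + k^{2}}{2 k}$
$- \frac{25}{\left(\left(-8 + 12\right) + 5\right) 2} \left(- 2 \left(P{\left(1 \right)} + 5 \left(2 - 3\right)\right)\right) = - \frac{25}{\left(\left(-8 + 12\right) + 5\right) 2} \left(- 2 \left(\left(\frac{1}{2} + \frac{1}{2} \cdot 1\right) + 5 \left(2 - 3\right)\right)\right) = - \frac{25}{\left(4 + 5\right) 2} \left(- 2 \left(\left(\frac{1}{2} + \frac{1}{2}\right) + 5 \left(-1\right)\right)\right) = - \frac{25}{9 \cdot 2} \left(- 2 \left(1 - 5\right)\right) = - \frac{25}{18} \left(\left(-2\right) \left(-4\right)\right) = \left(-25\right) \frac{1}{18} \cdot 8 = \left(- \frac{25}{18}\right) 8 = - \frac{100}{9}$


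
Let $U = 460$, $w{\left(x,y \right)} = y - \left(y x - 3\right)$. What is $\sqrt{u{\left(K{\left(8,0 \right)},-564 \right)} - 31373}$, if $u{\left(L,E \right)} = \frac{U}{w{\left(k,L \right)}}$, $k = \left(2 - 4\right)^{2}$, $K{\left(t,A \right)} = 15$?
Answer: $\frac{i \sqrt{13840323}}{21} \approx 177.16 i$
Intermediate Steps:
$k = 4$ ($k = \left(-2\right)^{2} = 4$)
$w{\left(x,y \right)} = 3 + y - x y$ ($w{\left(x,y \right)} = y - \left(x y - 3\right) = y - \left(-3 + x y\right) = 3 + y - x y$)
$u{\left(L,E \right)} = \frac{460}{3 - 3 L}$ ($u{\left(L,E \right)} = \frac{460}{3 + L - 4 L} = \frac{460}{3 - 3 L}$)
$\sqrt{u{\left(K{\left(8,0 \right)},-564 \right)} - 31373} = \sqrt{- \frac{460}{-3 + 3 \cdot 15} - 31373} = \sqrt{- \frac{460}{-3 + 45} - 31373} = \sqrt{- \frac{460}{42} - 31373} = \sqrt{\left(-460\right) \frac{1}{42} - 31373} = \sqrt{- \frac{230}{21} - 31373} = \sqrt{- \frac{659063}{21}} = \frac{i \sqrt{13840323}}{21}$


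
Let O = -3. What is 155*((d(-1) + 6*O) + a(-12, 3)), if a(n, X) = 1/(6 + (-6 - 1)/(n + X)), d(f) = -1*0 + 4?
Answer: -130975/61 ≈ -2147.1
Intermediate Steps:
d(f) = 4 (d(f) = 0 + 4 = 4)
a(n, X) = 1/(6 - 7/(X + n))
155*((d(-1) + 6*O) + a(-12, 3)) = 155*((4 + 6*(-3)) + (3 - 12)/(-7 + 6*3 + 6*(-12))) = 155*((4 - 18) - 9/(-7 + 18 - 72)) = 155*(-14 - 9/(-61)) = 155*(-14 - 1/61*(-9)) = 155*(-14 + 9/61) = 155*(-845/61) = -130975/61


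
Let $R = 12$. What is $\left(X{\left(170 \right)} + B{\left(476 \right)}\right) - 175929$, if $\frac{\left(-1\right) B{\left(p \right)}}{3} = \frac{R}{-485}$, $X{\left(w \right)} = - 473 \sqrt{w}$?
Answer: $- \frac{85325529}{485} - 473 \sqrt{170} \approx -1.821 \cdot 10^{5}$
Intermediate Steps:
$B{\left(p \right)} = \frac{36}{485}$ ($B{\left(p \right)} = - 3 \frac{12}{-485} = - 3 \cdot 12 \left(- \frac{1}{485}\right) = \left(-3\right) \left(- \frac{12}{485}\right) = \frac{36}{485}$)
$\left(X{\left(170 \right)} + B{\left(476 \right)}\right) - 175929 = \left(- 473 \sqrt{170} + \frac{36}{485}\right) - 175929 = \left(\frac{36}{485} - 473 \sqrt{170}\right) - 175929 = - \frac{85325529}{485} - 473 \sqrt{170}$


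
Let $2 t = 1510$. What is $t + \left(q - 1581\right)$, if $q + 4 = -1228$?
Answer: $-2058$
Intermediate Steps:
$q = -1232$ ($q = -4 - 1228 = -1232$)
$t = 755$ ($t = \frac{1}{2} \cdot 1510 = 755$)
$t + \left(q - 1581\right) = 755 - 2813 = -2058$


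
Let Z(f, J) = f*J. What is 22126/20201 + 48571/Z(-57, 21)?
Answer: -954697949/24180597 ≈ -39.482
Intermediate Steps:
Z(f, J) = J*f
22126/20201 + 48571/Z(-57, 21) = 22126/20201 + 48571/((21*(-57))) = 22126*(1/20201) + 48571/(-1197) = 22126/20201 + 48571*(-1/1197) = 22126/20201 - 48571/1197 = -954697949/24180597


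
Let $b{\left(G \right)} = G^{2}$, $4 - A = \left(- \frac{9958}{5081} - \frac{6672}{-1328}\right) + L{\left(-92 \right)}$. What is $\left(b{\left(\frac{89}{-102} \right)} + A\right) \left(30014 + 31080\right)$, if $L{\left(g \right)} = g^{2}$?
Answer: $- \frac{1134187253961424883}{2193803046} \approx -5.17 \cdot 10^{8}$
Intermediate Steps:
$A = - \frac{3569068843}{421723}$ ($A = 4 - \left(\left(- \frac{9958}{5081} - \frac{6672}{-1328}\right) + \left(-92\right)^{2}\right) = 4 - \left(\left(\left(-9958\right) \frac{1}{5081} - - \frac{417}{83}\right) + 8464\right) = 4 - \left(\left(- \frac{9958}{5081} + \frac{417}{83}\right) + 8464\right) = 4 - \left(\frac{1292263}{421723} + 8464\right) = 4 - \frac{3570755735}{421723} = - \frac{3569068843}{421723} \approx -8463.1$)
$\left(b{\left(\frac{89}{-102} \right)} + A\right) \left(30014 + 31080\right) = \left(\left(\frac{89}{-102}\right)^{2} - \frac{3569068843}{421723}\right) \left(30014 + 31080\right) = \left(\left(89 \left(- \frac{1}{102}\right)\right)^{2} - \frac{3569068843}{421723}\right) 61094 = \left(\left(- \frac{89}{102}\right)^{2} - \frac{3569068843}{421723}\right) 61094 = \left(\frac{7921}{10404} - \frac{3569068843}{421723}\right) 61094 = \left(- \frac{37129251774689}{4387606092}\right) 61094 = - \frac{1134187253961424883}{2193803046}$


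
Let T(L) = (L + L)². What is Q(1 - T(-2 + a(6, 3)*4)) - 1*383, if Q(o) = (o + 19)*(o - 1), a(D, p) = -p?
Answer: 598593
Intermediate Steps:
T(L) = 4*L² (T(L) = (2*L)² = 4*L²)
Q(o) = (-1 + o)*(19 + o) (Q(o) = (19 + o)*(-1 + o) = (-1 + o)*(19 + o))
Q(1 - T(-2 + a(6, 3)*4)) - 1*383 = (-19 + (1 - 4*(-2 - 1*3*4)²)² + 18*(1 - 4*(-2 - 1*3*4)²)) - 1*383 = (-19 + (1 - 4*(-2 - 3*4)²)² + 18*(1 - 4*(-2 - 3*4)²)) - 383 = (-19 + (1 - 4*(-2 - 12)²)² + 18*(1 - 4*(-2 - 12)²)) - 383 = (-19 + (1 - 4*(-14)²)² + 18*(1 - 4*(-14)²)) - 383 = (-19 + (1 - 4*196)² + 18*(1 - 4*196)) - 383 = (-19 + (1 - 1*784)² + 18*(1 - 1*784)) - 383 = (-19 + (1 - 784)² + 18*(1 - 784)) - 383 = (-19 + (-783)² + 18*(-783)) - 383 = (-19 + 613089 - 14094) - 383 = 598976 - 383 = 598593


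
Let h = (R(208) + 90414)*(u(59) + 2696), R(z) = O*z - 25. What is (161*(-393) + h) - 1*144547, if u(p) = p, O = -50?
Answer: 220161875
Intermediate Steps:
R(z) = -25 - 50*z (R(z) = -50*z - 25 = -25 - 50*z)
h = 220369695 (h = ((-25 - 50*208) + 90414)*(59 + 2696) = ((-25 - 10400) + 90414)*2755 = (-10425 + 90414)*2755 = 79989*2755 = 220369695)
(161*(-393) + h) - 1*144547 = (161*(-393) + 220369695) - 1*144547 = (-63273 + 220369695) - 144547 = 220306422 - 144547 = 220161875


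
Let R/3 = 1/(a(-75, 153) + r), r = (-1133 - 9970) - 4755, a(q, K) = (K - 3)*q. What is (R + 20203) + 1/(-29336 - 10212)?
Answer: 902457215525/44669466 ≈ 20203.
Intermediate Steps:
a(q, K) = q*(-3 + K) (a(q, K) = (-3 + K)*q = q*(-3 + K))
r = -15858 (r = -11103 - 4755 = -15858)
R = -1/9036 (R = 3/(-75*(-3 + 153) - 15858) = 3/(-75*150 - 15858) = 3/(-11250 - 15858) = 3/(-27108) = 3*(-1/27108) = -1/9036 ≈ -0.00011067)
(R + 20203) + 1/(-29336 - 10212) = (-1/9036 + 20203) + 1/(-29336 - 10212) = 182554307/9036 + 1/(-39548) = 182554307/9036 - 1/39548 = 902457215525/44669466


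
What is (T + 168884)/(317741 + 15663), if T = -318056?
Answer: -37293/83351 ≈ -0.44742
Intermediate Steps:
(T + 168884)/(317741 + 15663) = (-318056 + 168884)/(317741 + 15663) = -149172/333404 = -149172*1/333404 = -37293/83351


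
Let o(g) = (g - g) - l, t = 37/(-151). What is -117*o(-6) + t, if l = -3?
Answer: -53038/151 ≈ -351.25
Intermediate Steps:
t = -37/151 (t = 37*(-1/151) = -37/151 ≈ -0.24503)
o(g) = 3 (o(g) = (g - g) - 1*(-3) = 0 + 3 = 3)
-117*o(-6) + t = -117*3 - 37/151 = -351 - 37/151 = -53038/151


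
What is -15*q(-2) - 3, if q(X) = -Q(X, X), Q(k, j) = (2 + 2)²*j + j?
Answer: -513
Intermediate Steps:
Q(k, j) = 17*j (Q(k, j) = 4²*j + j = 16*j + j = 17*j)
q(X) = -17*X
-15*q(-2) - 3 = -(-255)*(-2) - 3 = -15*34 - 3 = -510 - 3 = -513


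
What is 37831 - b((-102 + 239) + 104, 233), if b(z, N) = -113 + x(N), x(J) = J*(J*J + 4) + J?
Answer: -12612558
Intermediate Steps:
x(J) = J + J*(4 + J²) (x(J) = J*(J² + 4) + J = J*(4 + J²) + J = J + J*(4 + J²))
b(z, N) = -113 + N*(5 + N²)
37831 - b((-102 + 239) + 104, 233) = 37831 - (-113 + 233*(5 + 233²)) = 37831 - (-113 + 233*(5 + 54289)) = 37831 - (-113 + 233*54294) = 37831 - (-113 + 12650502) = 37831 - 1*12650389 = 37831 - 12650389 = -12612558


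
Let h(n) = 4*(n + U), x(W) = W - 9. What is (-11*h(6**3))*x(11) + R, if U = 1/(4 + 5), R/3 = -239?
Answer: -177613/9 ≈ -19735.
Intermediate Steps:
R = -717 (R = 3*(-239) = -717)
x(W) = -9 + W
U = 1/9 ≈ 0.11111
h(n) = 4/9 + 4*n (h(n) = 4*(n + 1/9) = 4*(1/9 + n) = 4/9 + 4*n)
(-11*h(6**3))*x(11) + R = (-11*(4/9 + 4*6**3))*(-9 + 11) - 717 = -11*(4/9 + 4*216)*2 - 717 = -11*(4/9 + 864)*2 - 717 = -11*7780/9*2 - 717 = -85580/9*2 - 717 = -171160/9 - 717 = -177613/9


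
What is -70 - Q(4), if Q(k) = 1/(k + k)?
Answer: -561/8 ≈ -70.125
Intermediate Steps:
Q(k) = 1/(2*k)
-70 - Q(4) = -70 - 1/(2*4) = -70 - 1*⅛ = -70 - ⅛ = -561/8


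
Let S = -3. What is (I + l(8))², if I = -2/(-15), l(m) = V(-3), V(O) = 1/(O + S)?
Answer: 1/900 ≈ 0.0011111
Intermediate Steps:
V(O) = 1/(-3 + O) (V(O) = 1/(O - 3) = 1/(-3 + O))
l(m) = -⅙ (l(m) = 1/(-3 - 3) = 1/(-6) = -⅙)
I = 2/15 (I = -2*(-1/15) = 2/15 ≈ 0.13333)
(I + l(8))² = (2/15 - ⅙)² = (-1/30)² = 1/900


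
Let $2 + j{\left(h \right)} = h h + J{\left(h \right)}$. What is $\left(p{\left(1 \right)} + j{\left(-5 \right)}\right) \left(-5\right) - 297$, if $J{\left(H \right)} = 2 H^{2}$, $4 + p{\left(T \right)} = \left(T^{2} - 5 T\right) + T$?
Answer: $-627$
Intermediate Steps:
$p{\left(T \right)} = -4 + T^{2} - 4 T$ ($p{\left(T \right)} = -4 + \left(\left(T^{2} - 5 T\right) + T\right) = -4 + \left(T^{2} - 4 T\right) = -4 + T^{2} - 4 T$)
$j{\left(h \right)} = -2 + 3 h^{2}$ ($j{\left(h \right)} = -2 + \left(h h + 2 h^{2}\right) = -2 + \left(h^{2} + 2 h^{2}\right) = -2 + 3 h^{2}$)
$\left(p{\left(1 \right)} + j{\left(-5 \right)}\right) \left(-5\right) - 297 = \left(\left(-4 + 1^{2} - 4\right) - \left(2 - 3 \left(-5\right)^{2}\right)\right) \left(-5\right) - 297 = \left(\left(-4 + 1 - 4\right) + \left(-2 + 3 \cdot 25\right)\right) \left(-5\right) - 297 = \left(-7 + \left(-2 + 75\right)\right) \left(-5\right) - 297 = \left(-7 + 73\right) \left(-5\right) - 297 = 66 \left(-5\right) - 297 = -330 - 297 = -627$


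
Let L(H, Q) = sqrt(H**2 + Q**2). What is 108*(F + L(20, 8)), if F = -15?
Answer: -1620 + 432*sqrt(29) ≈ 706.39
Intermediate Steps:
108*(F + L(20, 8)) = 108*(-15 + sqrt(20**2 + 8**2)) = 108*(-15 + sqrt(400 + 64)) = 108*(-15 + sqrt(464)) = 108*(-15 + 4*sqrt(29)) = -1620 + 432*sqrt(29)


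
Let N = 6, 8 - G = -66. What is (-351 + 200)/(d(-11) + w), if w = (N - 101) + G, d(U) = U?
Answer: 151/32 ≈ 4.7188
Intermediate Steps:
G = 74 (G = 8 - 1*(-66) = 8 + 66 = 74)
w = -21 (w = (6 - 101) + 74 = -95 + 74 = -21)
(-351 + 200)/(d(-11) + w) = (-351 + 200)/(-11 - 21) = -151/(-32) = -151*(-1/32) = 151/32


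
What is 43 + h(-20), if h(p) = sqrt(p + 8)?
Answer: 43 + 2*I*sqrt(3) ≈ 43.0 + 3.4641*I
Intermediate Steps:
h(p) = sqrt(8 + p)
43 + h(-20) = 43 + sqrt(8 - 20) = 43 + sqrt(-12) = 43 + 2*I*sqrt(3)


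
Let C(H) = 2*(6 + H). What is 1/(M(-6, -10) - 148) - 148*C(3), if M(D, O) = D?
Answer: -410257/154 ≈ -2664.0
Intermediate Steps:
C(H) = 12 + 2*H
1/(M(-6, -10) - 148) - 148*C(3) = 1/(-6 - 148) - 148*(12 + 2*3) = 1/(-154) - 148*(12 + 6) = -1/154 - 148*18 = -1/154 - 2664 = -410257/154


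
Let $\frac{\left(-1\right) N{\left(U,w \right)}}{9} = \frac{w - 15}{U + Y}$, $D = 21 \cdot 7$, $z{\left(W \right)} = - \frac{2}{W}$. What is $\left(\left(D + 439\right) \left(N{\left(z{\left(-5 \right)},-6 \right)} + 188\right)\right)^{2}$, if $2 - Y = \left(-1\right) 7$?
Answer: $\frac{32851995135556}{2209} \approx 1.4872 \cdot 10^{10}$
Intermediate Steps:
$Y = 9$ ($Y = 2 - \left(-1\right) 7 = 2 - -7 = 2 + 7 = 9$)
$D = 147$
$N{\left(U,w \right)} = - \frac{9 \left(-15 + w\right)}{9 + U}$ ($N{\left(U,w \right)} = - 9 \frac{w - 15}{U + 9} = - 9 \frac{-15 + w}{9 + U} = - \frac{9 \left(-15 + w\right)}{9 + U}$)
$\left(\left(D + 439\right) \left(N{\left(z{\left(-5 \right)},-6 \right)} + 188\right)\right)^{2} = \left(\left(147 + 439\right) \left(\frac{9 \left(15 - -6\right)}{9 - \frac{2}{-5}} + 188\right)\right)^{2} = \left(586 \left(\frac{9 \left(15 + 6\right)}{9 - - \frac{2}{5}} + 188\right)\right)^{2} = \left(586 \left(9 \frac{1}{9 + \frac{2}{5}} \cdot 21 + 188\right)\right)^{2} = \left(586 \left(9 \frac{1}{\frac{47}{5}} \cdot 21 + 188\right)\right)^{2} = \left(586 \left(9 \cdot \frac{5}{47} \cdot 21 + 188\right)\right)^{2} = \left(586 \left(\frac{945}{47} + 188\right)\right)^{2} = \left(586 \cdot \frac{9781}{47}\right)^{2} = \left(\frac{5731666}{47}\right)^{2} = \frac{32851995135556}{2209}$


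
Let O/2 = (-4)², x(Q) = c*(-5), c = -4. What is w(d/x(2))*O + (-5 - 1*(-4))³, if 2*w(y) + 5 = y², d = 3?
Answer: -2016/25 ≈ -80.640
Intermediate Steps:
x(Q) = 20 (x(Q) = -4*(-5) = 20)
O = 32 (O = 2*(-4)² = 2*16 = 32)
w(y) = -5/2 + y²/2
w(d/x(2))*O + (-5 - 1*(-4))³ = (-5/2 + (3/20)²/2)*32 + (-5 - 1*(-4))³ = (-5/2 + (3*(1/20))²/2)*32 + (-5 + 4)³ = (-5/2 + (3/20)²/2)*32 + (-1)³ = (-5/2 + (½)*(9/400))*32 - 1 = (-5/2 + 9/800)*32 - 1 = -1991/800*32 - 1 = -1991/25 - 1 = -2016/25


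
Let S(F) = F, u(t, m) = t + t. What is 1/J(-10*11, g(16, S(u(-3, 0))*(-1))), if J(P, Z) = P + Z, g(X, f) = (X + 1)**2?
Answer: 1/179 ≈ 0.0055866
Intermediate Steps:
u(t, m) = 2*t
g(X, f) = (1 + X)**2
1/J(-10*11, g(16, S(u(-3, 0))*(-1))) = 1/(-10*11 + (1 + 16)**2) = 1/(-110 + 17**2) = 1/(-110 + 289) = 1/179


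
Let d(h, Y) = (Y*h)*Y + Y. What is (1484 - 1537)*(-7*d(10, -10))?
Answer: 367290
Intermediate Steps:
d(h, Y) = Y + h*Y² (d(h, Y) = h*Y² + Y = Y + h*Y²)
(1484 - 1537)*(-7*d(10, -10)) = (1484 - 1537)*(-(-70)*(1 - 10*10)) = -(-371)*(-10*(1 - 100)) = -(-371)*(-10*(-99)) = -(-371)*990 = -53*(-6930) = 367290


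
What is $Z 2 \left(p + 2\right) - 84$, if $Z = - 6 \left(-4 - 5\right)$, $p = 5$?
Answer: $672$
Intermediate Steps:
$Z = 54$ ($Z = \left(-6\right) \left(-9\right) = 54$)
$Z 2 \left(p + 2\right) - 84 = 54 \cdot 2 \left(5 + 2\right) - 84 = 54 \cdot 2 \cdot 7 - 84 = 54 \cdot 14 - 84 = 756 - 84 = 672$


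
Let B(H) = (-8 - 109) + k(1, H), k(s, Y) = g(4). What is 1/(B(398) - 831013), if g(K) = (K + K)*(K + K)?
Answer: -1/831066 ≈ -1.2033e-6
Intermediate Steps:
g(K) = 4*K**2 (g(K) = (2*K)*(2*K) = 4*K**2)
k(s, Y) = 64 (k(s, Y) = 4*4**2 = 4*16 = 64)
B(H) = -53 (B(H) = (-8 - 109) + 64 = -117 + 64 = -53)
1/(B(398) - 831013) = 1/(-53 - 831013) = 1/(-831066) = -1/831066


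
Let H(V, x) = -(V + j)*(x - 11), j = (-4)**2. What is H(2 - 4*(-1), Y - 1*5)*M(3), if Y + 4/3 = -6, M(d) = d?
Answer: 1540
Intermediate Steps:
j = 16
Y = -22/3 (Y = -4/3 - 6 = -22/3 ≈ -7.3333)
H(V, x) = -(-11 + x)*(16 + V) (H(V, x) = -(V + 16)*(x - 11) = -(16 + V)*(-11 + x) = -(-11 + x)*(16 + V))
H(2 - 4*(-1), Y - 1*5)*M(3) = (176 - 16*(-22/3 - 1*5) + 11*(2 - 4*(-1)) - (2 - 4*(-1))*(-22/3 - 1*5))*3 = (176 - 16*(-22/3 - 5) + 11*(2 + 4) - (2 + 4)*(-22/3 - 5))*3 = (176 - 16*(-37/3) + 11*6 - 1*6*(-37/3))*3 = (176 + 592/3 + 66 + 74)*3 = (1540/3)*3 = 1540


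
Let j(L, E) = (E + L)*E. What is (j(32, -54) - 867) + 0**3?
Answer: 321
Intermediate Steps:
j(L, E) = E*(E + L)
(j(32, -54) - 867) + 0**3 = (-54*(-54 + 32) - 867) + 0**3 = (-54*(-22) - 867) + 0 = (1188 - 867) + 0 = 321 + 0 = 321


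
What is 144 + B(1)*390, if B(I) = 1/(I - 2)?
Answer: -246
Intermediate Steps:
B(I) = 1/(-2 + I)
144 + B(1)*390 = 144 + 390/(-2 + 1) = 144 + 390/(-1) = 144 - 1*390 = 144 - 390 = -246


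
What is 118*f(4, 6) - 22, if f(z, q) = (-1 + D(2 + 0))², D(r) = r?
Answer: 96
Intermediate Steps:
f(z, q) = 1 (f(z, q) = (-1 + (2 + 0))² = (-1 + 2)² = 1² = 1)
118*f(4, 6) - 22 = 118*1 - 22 = 118 - 22 = 96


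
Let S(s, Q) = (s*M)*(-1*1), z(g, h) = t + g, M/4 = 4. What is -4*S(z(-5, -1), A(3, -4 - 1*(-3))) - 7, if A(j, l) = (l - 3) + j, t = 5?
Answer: -7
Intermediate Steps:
M = 16 (M = 4*4 = 16)
z(g, h) = 5 + g
A(j, l) = -3 + j + l (A(j, l) = (-3 + l) + j = -3 + j + l)
S(s, Q) = -16*s (S(s, Q) = (s*16)*(-1*1) = (16*s)*(-1) = -16*s)
-4*S(z(-5, -1), A(3, -4 - 1*(-3))) - 7 = -(-64)*(5 - 5) - 7 = -(-64)*0 - 7 = -4*0 - 7 = 0 - 7 = -7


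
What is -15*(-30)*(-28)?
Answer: -12600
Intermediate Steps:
-15*(-30)*(-28) = 450*(-28) = -12600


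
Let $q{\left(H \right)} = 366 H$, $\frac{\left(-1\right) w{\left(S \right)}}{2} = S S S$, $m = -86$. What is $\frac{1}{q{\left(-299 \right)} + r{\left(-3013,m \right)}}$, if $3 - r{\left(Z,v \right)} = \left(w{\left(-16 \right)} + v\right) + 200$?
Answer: $- \frac{1}{117737} \approx -8.4935 \cdot 10^{-6}$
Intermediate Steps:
$w{\left(S \right)} = - 2 S^{3}$ ($w{\left(S \right)} = - 2 S S S = - 2 S^{2} S = - 2 S^{3}$)
$r{\left(Z,v \right)} = -8389 - v$ ($r{\left(Z,v \right)} = 3 - \left(\left(- 2 \left(-16\right)^{3} + v\right) + 200\right) = 3 - \left(\left(\left(-2\right) \left(-4096\right) + v\right) + 200\right) = 3 - \left(\left(8192 + v\right) + 200\right) = 3 - \left(8392 + v\right) = -8389 - v$)
$\frac{1}{q{\left(-299 \right)} + r{\left(-3013,m \right)}} = \frac{1}{366 \left(-299\right) - 8303} = \frac{1}{-109434 + \left(-8389 + 86\right)} = \frac{1}{-109434 - 8303} = \frac{1}{-117737} = - \frac{1}{117737}$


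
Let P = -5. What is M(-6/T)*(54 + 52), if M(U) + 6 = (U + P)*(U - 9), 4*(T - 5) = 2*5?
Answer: 134726/25 ≈ 5389.0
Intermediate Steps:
T = 15/2 (T = 5 + (2*5)/4 = 5 + (1/4)*10 = 5 + 5/2 = 15/2 ≈ 7.5000)
M(U) = -6 + (-9 + U)*(-5 + U) (M(U) = -6 + (U - 5)*(U - 9) = -6 + (-5 + U)*(-9 + U) = -6 + (-9 + U)*(-5 + U))
M(-6/T)*(54 + 52) = (39 + (-6/15/2)**2 - (-84)/15/2)*(54 + 52) = (39 + (-6*2/15)**2 - (-84)*2/15)*106 = (39 + (-4/5)**2 - 14*(-4/5))*106 = (39 + 16/25 + 56/5)*106 = (1271/25)*106 = 134726/25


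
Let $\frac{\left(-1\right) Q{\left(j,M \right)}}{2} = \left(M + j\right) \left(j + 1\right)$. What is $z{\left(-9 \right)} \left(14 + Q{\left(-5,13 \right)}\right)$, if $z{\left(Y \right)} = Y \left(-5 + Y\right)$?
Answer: $9828$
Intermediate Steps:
$Q{\left(j,M \right)} = - 2 \left(1 + j\right) \left(M + j\right)$ ($Q{\left(j,M \right)} = - 2 \left(M + j\right) \left(j + 1\right) = - 2 \left(M + j\right) \left(1 + j\right) = - 2 \left(1 + j\right) \left(M + j\right)$)
$z{\left(-9 \right)} \left(14 + Q{\left(-5,13 \right)}\right) = - 9 \left(-5 - 9\right) \left(14 - \left(16 - 130 + 50\right)\right) = \left(-9\right) \left(-14\right) \left(14 + \left(-26 + 10 - 50 + 130\right)\right) = 126 \left(14 + \left(-26 + 10 - 50 + 130\right)\right) = 126 \left(14 + 64\right) = 126 \cdot 78 = 9828$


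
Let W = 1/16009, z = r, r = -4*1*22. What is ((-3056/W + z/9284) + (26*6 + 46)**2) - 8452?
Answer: -10316033074/211 ≈ -4.8891e+7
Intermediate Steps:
r = -88 (r = -4*22 = -88)
z = -88
W = 1/16009 ≈ 6.2465e-5
((-3056/W + z/9284) + (26*6 + 46)**2) - 8452 = ((-3056/1/16009 - 88/9284) + (26*6 + 46)**2) - 8452 = ((-3056*16009 - 88*1/9284) + (156 + 46)**2) - 8452 = ((-48923504 - 2/211) + 202**2) - 8452 = (-10322859346/211 + 40804) - 8452 = -10314249702/211 - 8452 = -10316033074/211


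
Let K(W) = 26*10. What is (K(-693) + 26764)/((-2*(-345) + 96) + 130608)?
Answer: 4504/21899 ≈ 0.20567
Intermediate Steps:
K(W) = 260
(K(-693) + 26764)/((-2*(-345) + 96) + 130608) = (260 + 26764)/((-2*(-345) + 96) + 130608) = 27024/((690 + 96) + 130608) = 27024/(786 + 130608) = 27024/131394 = 27024*(1/131394) = 4504/21899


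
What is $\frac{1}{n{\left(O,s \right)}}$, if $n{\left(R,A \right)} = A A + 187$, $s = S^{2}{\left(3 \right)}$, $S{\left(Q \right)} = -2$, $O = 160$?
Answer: $\frac{1}{203} \approx 0.0049261$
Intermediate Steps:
$s = 4$ ($s = \left(-2\right)^{2} = 4$)
$n{\left(R,A \right)} = 187 + A^{2}$ ($n{\left(R,A \right)} = A^{2} + 187 = 187 + A^{2}$)
$\frac{1}{n{\left(O,s \right)}} = \frac{1}{187 + 4^{2}} = \frac{1}{187 + 16} = \frac{1}{203}$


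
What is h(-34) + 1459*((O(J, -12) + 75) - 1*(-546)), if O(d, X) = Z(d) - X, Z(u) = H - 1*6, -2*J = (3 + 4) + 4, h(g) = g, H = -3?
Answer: 910382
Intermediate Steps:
J = -11/2 (J = -((3 + 4) + 4)/2 = -(7 + 4)/2 = -½*11 = -11/2 ≈ -5.5000)
Z(u) = -9 (Z(u) = -3 - 1*6 = -3 - 6 = -9)
O(d, X) = -9 - X
h(-34) + 1459*((O(J, -12) + 75) - 1*(-546)) = -34 + 1459*(((-9 - 1*(-12)) + 75) - 1*(-546)) = -34 + 1459*(((-9 + 12) + 75) + 546) = -34 + 1459*((3 + 75) + 546) = -34 + 1459*(78 + 546) = -34 + 1459*624 = -34 + 910416 = 910382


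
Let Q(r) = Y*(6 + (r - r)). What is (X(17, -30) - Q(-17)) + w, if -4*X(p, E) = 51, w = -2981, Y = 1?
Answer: -11999/4 ≈ -2999.8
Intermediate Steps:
X(p, E) = -51/4 (X(p, E) = -¼*51 = -51/4)
Q(r) = 6 (Q(r) = 1*(6 + (r - r)) = 1*(6 + 0) = 1*6 = 6)
(X(17, -30) - Q(-17)) + w = (-51/4 - 1*6) - 2981 = (-51/4 - 6) - 2981 = -75/4 - 2981 = -11999/4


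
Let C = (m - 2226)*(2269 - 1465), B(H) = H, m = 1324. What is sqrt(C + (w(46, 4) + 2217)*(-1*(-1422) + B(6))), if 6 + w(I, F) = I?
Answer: 6*sqrt(69383) ≈ 1580.4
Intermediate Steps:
w(I, F) = -6 + I
C = -725208 (C = (1324 - 2226)*(2269 - 1465) = -902*804 = -725208)
sqrt(C + (w(46, 4) + 2217)*(-1*(-1422) + B(6))) = sqrt(-725208 + ((-6 + 46) + 2217)*(-1*(-1422) + 6)) = sqrt(-725208 + (40 + 2217)*(1422 + 6)) = sqrt(-725208 + 2257*1428) = sqrt(-725208 + 3222996) = sqrt(2497788) = 6*sqrt(69383)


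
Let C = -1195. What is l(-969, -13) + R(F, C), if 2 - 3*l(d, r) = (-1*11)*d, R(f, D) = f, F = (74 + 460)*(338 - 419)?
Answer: -140419/3 ≈ -46806.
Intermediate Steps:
F = -43254 (F = 534*(-81) = -43254)
l(d, r) = ⅔ + 11*d/3 (l(d, r) = ⅔ - (-1*11)*d/3 = ⅔ - (-11)*d/3 = ⅔ + 11*d/3)
l(-969, -13) + R(F, C) = (⅔ + (11/3)*(-969)) - 43254 = (⅔ - 3553) - 43254 = -10657/3 - 43254 = -140419/3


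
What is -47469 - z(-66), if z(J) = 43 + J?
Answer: -47446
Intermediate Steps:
-47469 - z(-66) = -47469 - (43 - 66) = -47469 - 1*(-23) = -47469 + 23 = -47446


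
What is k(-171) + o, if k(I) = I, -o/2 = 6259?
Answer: -12689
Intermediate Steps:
o = -12518 (o = -2*6259 = -12518)
k(-171) + o = -171 - 12518 = -12689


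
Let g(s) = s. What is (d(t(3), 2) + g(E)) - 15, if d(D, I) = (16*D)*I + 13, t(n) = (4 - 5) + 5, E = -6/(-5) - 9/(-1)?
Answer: 681/5 ≈ 136.20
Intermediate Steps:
E = 51/5 (E = -6*(-1/5) - 9*(-1) = 6/5 + 9 = 51/5 ≈ 10.200)
t(n) = 4 (t(n) = -1 + 5 = 4)
d(D, I) = 13 + 16*D*I (d(D, I) = 16*D*I + 13 = 13 + 16*D*I)
(d(t(3), 2) + g(E)) - 15 = ((13 + 16*4*2) + 51/5) - 15 = ((13 + 128) + 51/5) - 15 = (141 + 51/5) - 15 = 756/5 - 15 = 681/5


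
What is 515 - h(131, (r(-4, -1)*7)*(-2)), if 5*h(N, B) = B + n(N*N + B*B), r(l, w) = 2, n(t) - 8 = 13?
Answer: 2582/5 ≈ 516.40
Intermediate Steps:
n(t) = 21 (n(t) = 8 + 13 = 21)
h(N, B) = 21/5 + B/5 (h(N, B) = (B + 21)/5 = (21 + B)/5 = 21/5 + B/5)
515 - h(131, (r(-4, -1)*7)*(-2)) = 515 - (21/5 + ((2*7)*(-2))/5) = 515 - (21/5 + (14*(-2))/5) = 515 - (21/5 + (1/5)*(-28)) = 515 - (21/5 - 28/5) = 515 - 1*(-7/5) = 515 + 7/5 = 2582/5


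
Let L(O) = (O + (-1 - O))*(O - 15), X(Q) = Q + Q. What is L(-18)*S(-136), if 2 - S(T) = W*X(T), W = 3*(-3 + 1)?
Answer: -53790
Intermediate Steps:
X(Q) = 2*Q
W = -6 (W = 3*(-2) = -6)
S(T) = 2 + 12*T (S(T) = 2 - (-6)*2*T = 2 - (-12)*T = 2 + 12*T)
L(O) = 15 - O (L(O) = -(-15 + O) = 15 - O)
L(-18)*S(-136) = (15 - 1*(-18))*(2 + 12*(-136)) = (15 + 18)*(2 - 1632) = 33*(-1630) = -53790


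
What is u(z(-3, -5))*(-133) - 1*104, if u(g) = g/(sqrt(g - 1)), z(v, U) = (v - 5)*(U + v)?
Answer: -104 - 1216*sqrt(7)/3 ≈ -1176.4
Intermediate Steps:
z(v, U) = (-5 + v)*(U + v)
u(g) = g/sqrt(-1 + g) (u(g) = g/(sqrt(-1 + g)) = g/sqrt(-1 + g))
u(z(-3, -5))*(-133) - 1*104 = (((-3)**2 - 5*(-5) - 5*(-3) - 5*(-3))/sqrt(-1 + ((-3)**2 - 5*(-5) - 5*(-3) - 5*(-3))))*(-133) - 1*104 = ((9 + 25 + 15 + 15)/sqrt(-1 + (9 + 25 + 15 + 15)))*(-133) - 104 = (64/sqrt(-1 + 64))*(-133) - 104 = (64/sqrt(63))*(-133) - 104 = (64*(sqrt(7)/21))*(-133) - 104 = (64*sqrt(7)/21)*(-133) - 104 = -1216*sqrt(7)/3 - 104 = -104 - 1216*sqrt(7)/3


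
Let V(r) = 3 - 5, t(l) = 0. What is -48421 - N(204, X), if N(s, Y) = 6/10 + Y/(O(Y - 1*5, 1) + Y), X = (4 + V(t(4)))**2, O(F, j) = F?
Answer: -726344/15 ≈ -48423.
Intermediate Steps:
V(r) = -2
X = 4 (X = (4 - 2)**2 = 2**2 = 4)
N(s, Y) = 3/5 + Y/(-5 + 2*Y) (N(s, Y) = 6/10 + Y/((Y - 1*5) + Y) = 6*(1/10) + Y/((Y - 5) + Y) = 3/5 + Y/((-5 + Y) + Y) = 3/5 + Y/(-5 + 2*Y))
-48421 - N(204, X) = -48421 - (-15 + 11*4)/(5*(-5 + 2*4)) = -48421 - (-15 + 44)/(5*(-5 + 8)) = -48421 - 29/(5*3) = -48421 - 1*29/15 = -48421 - 29/15 = -726344/15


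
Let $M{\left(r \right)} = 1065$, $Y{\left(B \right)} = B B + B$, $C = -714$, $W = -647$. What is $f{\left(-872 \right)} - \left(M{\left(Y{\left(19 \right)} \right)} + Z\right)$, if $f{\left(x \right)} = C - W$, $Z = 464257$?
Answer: $-465389$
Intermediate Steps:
$Y{\left(B \right)} = B + B^{2}$ ($Y{\left(B \right)} = B^{2} + B = B + B^{2}$)
$f{\left(x \right)} = -67$ ($f{\left(x \right)} = -714 - -647 = -714 + 647 = -67$)
$f{\left(-872 \right)} - \left(M{\left(Y{\left(19 \right)} \right)} + Z\right) = -67 - \left(1065 + 464257\right) = -67 - 465322 = -465389$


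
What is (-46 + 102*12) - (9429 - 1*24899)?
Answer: 16648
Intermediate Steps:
(-46 + 102*12) - (9429 - 1*24899) = (-46 + 1224) - (9429 - 24899) = 1178 - 1*(-15470) = 1178 + 15470 = 16648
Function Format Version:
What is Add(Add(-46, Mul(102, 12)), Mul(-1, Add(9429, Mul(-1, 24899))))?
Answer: 16648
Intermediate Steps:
Add(Add(-46, Mul(102, 12)), Mul(-1, Add(9429, Mul(-1, 24899)))) = Add(Add(-46, 1224), Mul(-1, Add(9429, -24899))) = Add(1178, Mul(-1, -15470)) = Add(1178, 15470) = 16648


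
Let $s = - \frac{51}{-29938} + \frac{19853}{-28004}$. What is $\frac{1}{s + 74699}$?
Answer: $\frac{419191876}{31312917479869} \approx 1.3387 \cdot 10^{-5}$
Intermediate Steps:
$s = - \frac{296465455}{419191876}$ ($s = \left(-51\right) \left(- \frac{1}{29938}\right) + 19853 \left(- \frac{1}{28004}\right) = \frac{51}{29938} - \frac{19853}{28004} = - \frac{296465455}{419191876} \approx -0.70723$)
$\frac{1}{s + 74699} = \frac{1}{- \frac{296465455}{419191876} + 74699} = \frac{1}{\frac{31312917479869}{419191876}} = \frac{419191876}{31312917479869}$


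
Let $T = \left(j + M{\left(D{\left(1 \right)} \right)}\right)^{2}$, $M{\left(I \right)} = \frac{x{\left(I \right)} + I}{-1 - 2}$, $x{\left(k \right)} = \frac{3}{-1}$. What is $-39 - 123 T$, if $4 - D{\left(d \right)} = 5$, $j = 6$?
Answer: $- \frac{19961}{3} \approx -6653.7$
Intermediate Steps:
$D{\left(d \right)} = -1$ ($D{\left(d \right)} = 4 - 5 = -1$)
$x{\left(k \right)} = -3$ ($x{\left(k \right)} = 3 \left(-1\right) = -3$)
$M{\left(I \right)} = 1 - \frac{I}{3}$ ($M{\left(I \right)} = \frac{-3 + I}{-1 - 2} = \frac{-3 + I}{-3} = \left(-3 + I\right) \left(- \frac{1}{3}\right) = 1 - \frac{I}{3}$)
$T = \frac{484}{9}$ ($T = \left(6 + \left(1 - - \frac{1}{3}\right)\right)^{2} = \left(6 + \left(1 + \frac{1}{3}\right)\right)^{2} = \left(6 + \frac{4}{3}\right)^{2} = \left(\frac{22}{3}\right)^{2} = \frac{484}{9} \approx 53.778$)
$-39 - 123 T = -39 - \frac{19844}{3} = - \frac{19961}{3}$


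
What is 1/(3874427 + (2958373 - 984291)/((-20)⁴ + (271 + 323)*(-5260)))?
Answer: 1482220/5742752200899 ≈ 2.5810e-7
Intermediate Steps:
1/(3874427 + (2958373 - 984291)/((-20)⁴ + (271 + 323)*(-5260))) = 1/(3874427 + 1974082/(160000 + 594*(-5260))) = 1/(3874427 + 1974082/(160000 - 3124440)) = 1/(3874427 + 1974082/(-2964440)) = 1/(3874427 + 1974082*(-1/2964440)) = 1/(3874427 - 987041/1482220) = 1/(5742752200899/1482220) = 1482220/5742752200899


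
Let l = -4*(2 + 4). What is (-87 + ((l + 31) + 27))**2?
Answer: 2809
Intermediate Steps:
l = -24 (l = -4*6 = -24)
(-87 + ((l + 31) + 27))**2 = (-87 + ((-24 + 31) + 27))**2 = (-87 + (7 + 27))**2 = (-87 + 34)**2 = (-53)**2 = 2809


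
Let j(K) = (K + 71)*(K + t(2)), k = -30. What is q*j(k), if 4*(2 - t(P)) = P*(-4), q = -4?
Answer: 4264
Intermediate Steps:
t(P) = 2 + P (t(P) = 2 - P*(-4)/4 = 2 - (-1)*P = 2 + P)
j(K) = (4 + K)*(71 + K) (j(K) = (K + 71)*(K + (2 + 2)) = (71 + K)*(K + 4) = (71 + K)*(4 + K) = (4 + K)*(71 + K))
q*j(k) = -4*(284 + (-30)² + 75*(-30)) = -4*(284 + 900 - 2250) = -4*(-1066) = 4264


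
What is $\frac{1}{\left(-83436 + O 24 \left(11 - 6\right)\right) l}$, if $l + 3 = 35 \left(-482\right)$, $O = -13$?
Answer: $\frac{1}{1434137508} \approx 6.9728 \cdot 10^{-10}$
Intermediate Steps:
$l = -16873$ ($l = -3 + 35 \left(-482\right) = -3 - 16870 = -16873$)
$\frac{1}{\left(-83436 + O 24 \left(11 - 6\right)\right) l} = \frac{1}{\left(-83436 + \left(-13\right) 24 \left(11 - 6\right)\right) \left(-16873\right)} = \frac{1}{-83436 - 1560} \left(- \frac{1}{16873}\right) = \frac{1}{-84996} \left(- \frac{1}{16873}\right) = \left(- \frac{1}{84996}\right) \left(- \frac{1}{16873}\right) = \frac{1}{1434137508}$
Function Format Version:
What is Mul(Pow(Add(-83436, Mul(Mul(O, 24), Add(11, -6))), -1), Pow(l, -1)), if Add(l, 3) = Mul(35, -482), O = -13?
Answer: Rational(1, 1434137508) ≈ 6.9728e-10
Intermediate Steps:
l = -16873 (l = Add(-3, Mul(35, -482)) = Add(-3, -16870) = -16873)
Mul(Pow(Add(-83436, Mul(Mul(O, 24), Add(11, -6))), -1), Pow(l, -1)) = Mul(Pow(Add(-83436, Mul(Mul(-13, 24), Add(11, -6))), -1), Pow(-16873, -1)) = Mul(Pow(Add(-83436, Mul(-312, 5)), -1), Rational(-1, 16873)) = Mul(Pow(Add(-83436, -1560), -1), Rational(-1, 16873)) = Mul(Pow(-84996, -1), Rational(-1, 16873)) = Mul(Rational(-1, 84996), Rational(-1, 16873)) = Rational(1, 1434137508)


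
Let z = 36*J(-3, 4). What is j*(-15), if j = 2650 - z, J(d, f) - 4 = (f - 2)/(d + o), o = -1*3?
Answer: -37770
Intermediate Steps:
o = -3
J(d, f) = 4 + (-2 + f)/(-3 + d) (J(d, f) = 4 + (f - 2)/(d - 3) = 4 + (-2 + f)/(-3 + d))
z = 132 (z = 36*((-14 + 4 + 4*(-3))/(-3 - 3)) = 36*((-14 + 4 - 12)/(-6)) = 36*(-⅙*(-22)) = 36*(11/3) = 132)
j = 2518 (j = 2650 - 1*132 = 2650 - 132 = 2518)
j*(-15) = 2518*(-15) = -37770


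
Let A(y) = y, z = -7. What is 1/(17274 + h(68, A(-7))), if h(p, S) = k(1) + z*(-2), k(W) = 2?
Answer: 1/17290 ≈ 5.7837e-5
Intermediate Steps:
h(p, S) = 16 (h(p, S) = 2 - 7*(-2) = 2 + 14 = 16)
1/(17274 + h(68, A(-7))) = 1/(17274 + 16) = 1/17290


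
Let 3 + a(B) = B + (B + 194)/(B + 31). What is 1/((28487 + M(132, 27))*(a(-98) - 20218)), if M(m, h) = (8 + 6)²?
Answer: -67/39051015327 ≈ -1.7157e-9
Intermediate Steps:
M(m, h) = 196 (M(m, h) = 14² = 196)
a(B) = -3 + B + (194 + B)/(31 + B) (a(B) = -3 + (B + (B + 194)/(B + 31)) = -3 + (B + (194 + B)/(31 + B)) = -3 + B + (194 + B)/(31 + B))
1/((28487 + M(132, 27))*(a(-98) - 20218)) = 1/((28487 + 196)*((101 + (-98)² + 29*(-98))/(31 - 98) - 20218)) = 1/(28683*((101 + 9604 - 2842)/(-67) - 20218)) = 1/(28683*(-1/67*6863 - 20218)) = 1/(28683*(-6863/67 - 20218)) = 1/(28683*(-1361469/67)) = 1/(-39051015327/67) = -67/39051015327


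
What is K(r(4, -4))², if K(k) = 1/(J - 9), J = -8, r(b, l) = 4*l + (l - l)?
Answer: 1/289 ≈ 0.0034602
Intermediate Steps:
r(b, l) = 4*l (r(b, l) = 4*l + 0 = 4*l)
K(k) = -1/17 (K(k) = 1/(-8 - 9) = 1/(-17) = -1/17)
K(r(4, -4))² = (-1/17)² = 1/289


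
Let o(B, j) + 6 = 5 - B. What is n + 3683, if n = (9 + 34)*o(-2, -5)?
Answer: 3726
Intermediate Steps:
o(B, j) = -1 - B (o(B, j) = -6 + (5 - B) = -1 - B)
n = 43 (n = (9 + 34)*(-1 - 1*(-2)) = 43*(-1 + 2) = 43*1 = 43)
n + 3683 = 43 + 3683 = 3726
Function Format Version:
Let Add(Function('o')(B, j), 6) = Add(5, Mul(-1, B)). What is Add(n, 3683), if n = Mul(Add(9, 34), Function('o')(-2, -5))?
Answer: 3726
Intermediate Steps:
Function('o')(B, j) = Add(-1, Mul(-1, B)) (Function('o')(B, j) = Add(-6, Add(5, Mul(-1, B))) = Add(-1, Mul(-1, B)))
n = 43 (n = Mul(Add(9, 34), Add(-1, Mul(-1, -2))) = Mul(43, Add(-1, 2)) = Mul(43, 1) = 43)
Add(n, 3683) = Add(43, 3683) = 3726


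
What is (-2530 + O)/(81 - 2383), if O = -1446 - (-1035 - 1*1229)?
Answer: 856/1151 ≈ 0.74370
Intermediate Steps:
O = 818 (O = -1446 - (-1035 - 1229) = -1446 - 1*(-2264) = -1446 + 2264 = 818)
(-2530 + O)/(81 - 2383) = (-2530 + 818)/(81 - 2383) = -1712/(-2302) = -1712*(-1/2302) = 856/1151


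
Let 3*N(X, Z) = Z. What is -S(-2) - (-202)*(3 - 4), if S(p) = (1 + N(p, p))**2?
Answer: -1819/9 ≈ -202.11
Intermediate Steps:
N(X, Z) = Z/3
S(p) = (1 + p/3)**2
-S(-2) - (-202)*(3 - 4) = -(3 - 2)**2/9 - (-202)*(3 - 4) = -1**2/9 - (-202)*(-1) = -1/9 - 101*2 = -1*1/9 - 202 = -1/9 - 202 = -1819/9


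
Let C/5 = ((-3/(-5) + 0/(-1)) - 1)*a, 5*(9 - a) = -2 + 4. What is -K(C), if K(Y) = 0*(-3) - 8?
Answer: 8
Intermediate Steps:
a = 43/5 (a = 9 - (-2 + 4)/5 = 9 - 1/5*2 = 9 - 2/5 = 43/5 ≈ 8.6000)
C = -86/5 (C = 5*(((-3/(-5) + 0/(-1)) - 1)*(43/5)) = 5*(((-3*(-1/5) + 0*(-1)) - 1)*(43/5)) = 5*(((3/5 + 0) - 1)*(43/5)) = 5*((3/5 - 1)*(43/5)) = 5*(-2/5*43/5) = 5*(-86/25) = -86/5 ≈ -17.200)
K(Y) = -8 (K(Y) = 0 - 8 = -8)
-K(C) = -1*(-8) = 8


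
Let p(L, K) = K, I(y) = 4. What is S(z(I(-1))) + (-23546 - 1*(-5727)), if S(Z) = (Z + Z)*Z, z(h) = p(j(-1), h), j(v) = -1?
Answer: -17787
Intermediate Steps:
z(h) = h
S(Z) = 2*Z**2 (S(Z) = (2*Z)*Z = 2*Z**2)
S(z(I(-1))) + (-23546 - 1*(-5727)) = 2*4**2 + (-23546 - 1*(-5727)) = 2*16 + (-23546 + 5727) = 32 - 17819 = -17787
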